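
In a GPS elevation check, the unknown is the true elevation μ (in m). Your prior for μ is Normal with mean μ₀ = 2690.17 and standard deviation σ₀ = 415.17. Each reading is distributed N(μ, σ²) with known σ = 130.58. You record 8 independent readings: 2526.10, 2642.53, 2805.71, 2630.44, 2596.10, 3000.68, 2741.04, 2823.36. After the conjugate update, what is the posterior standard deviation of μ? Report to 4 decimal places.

45.8842

For Normal data with known variance σ², a Normal(μ₀, σ₀²) prior on μ is conjugate. Posterior precision = 1/σ₀² + n/σ²; posterior mean is the precision-weighted average of μ₀ and x̄.
σ₀² = 415.17² = 172366.1289, σ² = 130.58² = 17051.1364; σ² + n·σ₀² = 17051.1364 + 8·172366.1289 = 1395980.1676.
Posterior precision = 1/σ₀² + n/σ² = 1/172366.1289 + 8/17051.1364 = (σ² + n·σ₀²)/(σ₀²σ²) = 1395980.1676/(172366.1289·17051.1364); posterior variance σₙ² = σ₀²σ²/(σ² + n·σ₀²) = 172366.1289·17051.1364/1395980.1676 = 2105.358259.
Posterior SD = √σₙ² = √(172366.1289·17051.1364/1395980.1676) = 45.8842.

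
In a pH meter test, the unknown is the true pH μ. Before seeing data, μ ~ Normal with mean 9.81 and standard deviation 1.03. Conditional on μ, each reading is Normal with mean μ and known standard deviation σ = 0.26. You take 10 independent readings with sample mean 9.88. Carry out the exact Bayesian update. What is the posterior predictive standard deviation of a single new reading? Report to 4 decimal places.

0.2726

For Normal data with known variance σ², a Normal(μ₀, σ₀²) prior on μ is conjugate. Posterior precision = 1/σ₀² + n/σ²; posterior mean is the precision-weighted average of μ₀ and x̄.
σ₀² = 1.03² = 1.0609, σ² = 0.26² = 0.0676; σ² + n·σ₀² = 0.0676 + 10·1.0609 = 10.6766.
Posterior precision = 1/σ₀² + n/σ² = 1/1.0609 + 10/0.0676 = (σ² + n·σ₀²)/(σ₀²σ²) = 10.6766/(1.0609·0.0676); posterior variance σₙ² = σ₀²σ²/(σ² + n·σ₀²) = 1.0609·0.0676/10.6766 = 0.006717.
Predictive variance for one new observation = σₙ² + σ² = 1.0609·0.0676/10.6766 + 0.0676 = σ²·(σ₀² + 10.6766)/10.6766 = 0.0676·11.7375/10.6766 = 0.074317; SD = √(0.0676·11.7375/10.6766) = 0.2726.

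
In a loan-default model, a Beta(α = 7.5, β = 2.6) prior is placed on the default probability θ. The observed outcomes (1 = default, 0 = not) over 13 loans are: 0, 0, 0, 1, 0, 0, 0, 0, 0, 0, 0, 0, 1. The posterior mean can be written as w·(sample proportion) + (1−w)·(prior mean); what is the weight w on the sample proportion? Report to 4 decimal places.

0.5628

The Beta prior is conjugate to a Binomial/Bernoulli likelihood; the update adds successes to α and failures to β.
Posterior mean = (α₀+k)/(α₀+β₀+n) = [n/(α₀+β₀+n)]·(k/n) + [(α₀+β₀)/(α₀+β₀+n)]·α₀/(α₀+β₀), so only n and the prior enter the weight.
The weight on the data is w = n/(α₀+β₀+n) = 13/(7.5+2.6+13) = 13/23.1 = 0.5628.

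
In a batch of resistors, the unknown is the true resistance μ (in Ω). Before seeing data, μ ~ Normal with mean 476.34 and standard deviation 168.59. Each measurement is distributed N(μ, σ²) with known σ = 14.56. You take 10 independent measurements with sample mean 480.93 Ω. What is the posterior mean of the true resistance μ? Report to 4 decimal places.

For Normal data with known variance σ², a Normal(μ₀, σ₀²) prior on μ is conjugate. Posterior precision = 1/σ₀² + n/σ²; posterior mean is the precision-weighted average of μ₀ and x̄.
n·x̄ = 10·480.93 = 4809.3.
σ₀² = 168.59² = 28422.5881, σ² = 14.56² = 211.9936; σ² + n·σ₀² = 211.9936 + 10·28422.5881 = 284437.8746.
Posterior mean = (μ₀/σ₀² + n·x̄/σ²)/(1/σ₀² + n/σ²) = (σ²·μ₀ + σ₀²·n·x̄)/(σ² + n·σ₀²) = (211.9936·476.34 + 28422.5881·4809.3)/284437.8746 = 136793733.980754/284437.8746 = 480.9266.

480.9266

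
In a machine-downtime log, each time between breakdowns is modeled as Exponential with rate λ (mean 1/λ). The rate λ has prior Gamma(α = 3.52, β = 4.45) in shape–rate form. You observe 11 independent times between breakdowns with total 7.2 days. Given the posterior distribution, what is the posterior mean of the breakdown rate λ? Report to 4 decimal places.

1.2464

With a Gamma(shape α, rate β) prior on the exponential rate λ, the posterior after n observations with total T = Σxᵢ is Gamma(α+n, β+T).
Posterior: Gamma(3.52+11, 4.45+7.2) = Gamma(14.52, 11.65).
Posterior mean of λ = α/β = 14.52/11.65 = 1.2464.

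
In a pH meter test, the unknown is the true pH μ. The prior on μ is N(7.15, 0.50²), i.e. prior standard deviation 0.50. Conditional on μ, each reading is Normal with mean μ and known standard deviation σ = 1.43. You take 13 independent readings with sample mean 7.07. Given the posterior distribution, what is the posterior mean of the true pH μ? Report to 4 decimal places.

7.1009

For Normal data with known variance σ², a Normal(μ₀, σ₀²) prior on μ is conjugate. Posterior precision = 1/σ₀² + n/σ²; posterior mean is the precision-weighted average of μ₀ and x̄.
n·x̄ = 13·7.07 = 91.91.
σ₀² = 0.50² = 0.25, σ² = 1.43² = 2.0449; σ² + n·σ₀² = 2.0449 + 13·0.25 = 5.2949.
Posterior mean = (μ₀/σ₀² + n·x̄/σ²)/(1/σ₀² + n/σ²) = (σ²·μ₀ + σ₀²·n·x̄)/(σ² + n·σ₀²) = (2.0449·7.15 + 0.25·91.91)/5.2949 = 37.598535/5.2949 = 7.1009.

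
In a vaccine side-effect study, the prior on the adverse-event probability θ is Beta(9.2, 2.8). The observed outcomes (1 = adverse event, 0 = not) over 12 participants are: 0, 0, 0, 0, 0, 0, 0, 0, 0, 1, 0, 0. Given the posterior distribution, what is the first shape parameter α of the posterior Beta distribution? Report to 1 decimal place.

The Beta prior is conjugate to a Binomial/Bernoulli likelihood; the update adds successes to α and failures to β.
Posterior: Beta(α+k, β+n−k) = Beta(9.2+1, 2.8+11) = Beta(10.2, 13.8).
Posterior α = 10.2.

10.2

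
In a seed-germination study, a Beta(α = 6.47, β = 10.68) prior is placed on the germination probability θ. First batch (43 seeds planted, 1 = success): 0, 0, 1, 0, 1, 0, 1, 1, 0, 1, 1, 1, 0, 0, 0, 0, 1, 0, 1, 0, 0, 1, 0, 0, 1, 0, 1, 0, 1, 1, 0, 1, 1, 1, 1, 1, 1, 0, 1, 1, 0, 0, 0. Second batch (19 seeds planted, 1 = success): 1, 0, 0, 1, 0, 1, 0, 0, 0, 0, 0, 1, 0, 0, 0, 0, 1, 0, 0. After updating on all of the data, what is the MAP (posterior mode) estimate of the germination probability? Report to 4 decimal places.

0.4209

The Beta prior is conjugate to a Binomial/Bernoulli likelihood; the update adds successes to α and failures to β.
After batch 1: Beta(6.47+22, 10.68+21) = Beta(28.47, 31.68).
After batch 2: Beta(28.47+5, 31.68+14) = Beta(33.47, 45.68).
Mode of Beta(a,b) for a,b>1 is (a−1)/(a+b−2) = 32.47/77.15 = 0.4209.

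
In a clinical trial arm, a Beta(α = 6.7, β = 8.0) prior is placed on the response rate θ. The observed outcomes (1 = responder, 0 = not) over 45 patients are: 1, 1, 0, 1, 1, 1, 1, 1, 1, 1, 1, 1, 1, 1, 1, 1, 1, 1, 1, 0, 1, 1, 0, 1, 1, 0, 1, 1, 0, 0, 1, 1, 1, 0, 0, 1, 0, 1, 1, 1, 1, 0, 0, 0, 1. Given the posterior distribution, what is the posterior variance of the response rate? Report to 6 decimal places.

0.003670

The Beta prior is conjugate to a Binomial/Bernoulli likelihood; the update adds successes to α and failures to β.
Posterior: Beta(α+k, β+n−k) = Beta(6.7+33, 8.0+12) = Beta(39.7, 20.0).
Var = αβ/((α+β)²(α+β+1)) = 39.7·20.0/(59.7²·60.7) = 0.003670.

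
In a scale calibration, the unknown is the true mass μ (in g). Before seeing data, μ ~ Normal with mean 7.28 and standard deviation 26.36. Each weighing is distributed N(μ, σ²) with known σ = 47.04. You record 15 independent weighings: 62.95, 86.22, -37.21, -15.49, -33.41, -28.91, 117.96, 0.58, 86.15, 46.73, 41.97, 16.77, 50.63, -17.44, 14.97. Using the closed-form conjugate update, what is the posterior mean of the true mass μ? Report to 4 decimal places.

For Normal data with known variance σ², a Normal(μ₀, σ₀²) prior on μ is conjugate. Posterior precision = 1/σ₀² + n/σ²; posterior mean is the precision-weighted average of μ₀ and x̄.
Σxᵢ = 62.95 + 86.22 + (-37.21) + (-15.49) + (-33.41) + (-28.91) + 117.96 + 0.58 + 86.15 + 46.73 + 41.97 + 16.77 + 50.63 + (-17.44) + 14.97 = 392.47, so n·x̄ = 392.47.
σ₀² = 26.36² = 694.8496, σ² = 47.04² = 2212.7616; σ² + n·σ₀² = 2212.7616 + 15·694.8496 = 12635.5056.
Posterior mean = (μ₀/σ₀² + n·x̄/σ²)/(1/σ₀² + n/σ²) = (σ²·μ₀ + σ₀²·n·x̄)/(σ² + n·σ₀²) = (2212.7616·7.28 + 694.8496·392.47)/12635.5056 = 288816.52696/12635.5056 = 22.8575.

22.8575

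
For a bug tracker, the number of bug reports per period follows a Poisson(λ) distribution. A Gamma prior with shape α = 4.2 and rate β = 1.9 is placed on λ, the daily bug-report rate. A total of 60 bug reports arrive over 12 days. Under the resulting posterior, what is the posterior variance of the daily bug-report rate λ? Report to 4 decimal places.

0.3323

With a Gamma(shape α, rate β) prior, the Poisson likelihood is conjugate: the posterior is Gamma(α + ΣXᵢ, β + n).
Posterior: Gamma(α+S, β+n) = Gamma(4.2+60, 1.9+12) = Gamma(64.2, 13.9).
Var = α/β² = 64.2/13.9² = 0.3323.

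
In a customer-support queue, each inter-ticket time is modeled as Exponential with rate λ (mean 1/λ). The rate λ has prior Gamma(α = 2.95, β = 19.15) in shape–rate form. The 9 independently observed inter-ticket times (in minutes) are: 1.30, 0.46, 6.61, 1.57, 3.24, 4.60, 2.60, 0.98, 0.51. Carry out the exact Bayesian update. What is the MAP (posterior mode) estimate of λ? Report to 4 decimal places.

0.2669

With a Gamma(shape α, rate β) prior on the exponential rate λ, the posterior after n observations with total T = Σxᵢ is Gamma(α+n, β+T).
Sum of observations T = 21.87 minutes; n = 9.
Posterior: Gamma(2.95+9, 19.15+21.87) = Gamma(11.95, 41.02).
Mode = (α−1)/β = 0.2669.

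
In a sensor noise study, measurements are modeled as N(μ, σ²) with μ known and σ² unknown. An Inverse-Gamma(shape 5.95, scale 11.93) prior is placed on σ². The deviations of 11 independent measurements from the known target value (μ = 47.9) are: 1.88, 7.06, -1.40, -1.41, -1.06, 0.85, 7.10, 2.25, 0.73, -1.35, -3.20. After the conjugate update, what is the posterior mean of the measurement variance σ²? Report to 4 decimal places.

7.2297

With known mean μ and an Inverse-Gamma(α, β) prior on σ², the Normal likelihood is conjugate: posterior is Inv-Gamma(α + n/2, β + Σ(xᵢ−μ)²/2).
Σ(xᵢ−μ)² = (1.88)² + (7.06)² + (-1.40)² + (-1.41)² + (-1.06)² + (0.85)² + (7.10)² + (2.25)² + (0.73)² + (-1.35)² + (-3.20)² = 127.2401.
Posterior: Inv-Gamma(5.95 + 11/2, 11.93 + 127.2401/2) = Inv-Gamma(11.45, 75.55005).
E[σ²|data] = β/(α−1) = 75.55005/10.45 = 7.2297.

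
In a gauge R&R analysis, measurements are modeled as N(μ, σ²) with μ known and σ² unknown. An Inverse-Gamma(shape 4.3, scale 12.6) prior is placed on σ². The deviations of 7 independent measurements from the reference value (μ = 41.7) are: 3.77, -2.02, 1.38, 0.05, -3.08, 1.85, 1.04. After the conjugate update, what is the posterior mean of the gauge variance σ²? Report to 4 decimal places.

With known mean μ and an Inverse-Gamma(α, β) prior on σ², the Normal likelihood is conjugate: posterior is Inv-Gamma(α + n/2, β + Σ(xᵢ−μ)²/2).
Σ(xᵢ−μ)² = (3.77)² + (-2.02)² + (1.38)² + (0.05)² + (-3.08)² + (1.85)² + (1.04)² = 34.1907.
Posterior: Inv-Gamma(4.3 + 7/2, 12.6 + 34.1907/2) = Inv-Gamma(7.80, 29.69535).
E[σ²|data] = β/(α−1) = 29.69535/6.80 = 4.3670.

4.3670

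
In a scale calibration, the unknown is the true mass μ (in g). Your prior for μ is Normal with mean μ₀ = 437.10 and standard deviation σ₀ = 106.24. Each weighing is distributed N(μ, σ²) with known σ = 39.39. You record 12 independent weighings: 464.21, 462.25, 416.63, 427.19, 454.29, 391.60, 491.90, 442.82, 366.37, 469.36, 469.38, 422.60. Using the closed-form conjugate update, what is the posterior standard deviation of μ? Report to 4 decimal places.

For Normal data with known variance σ², a Normal(μ₀, σ₀²) prior on μ is conjugate. Posterior precision = 1/σ₀² + n/σ²; posterior mean is the precision-weighted average of μ₀ and x̄.
σ₀² = 106.24² = 11286.9376, σ² = 39.39² = 1551.5721; σ² + n·σ₀² = 1551.5721 + 12·11286.9376 = 136994.8233.
Posterior precision = 1/σ₀² + n/σ² = 1/11286.9376 + 12/1551.5721 = (σ² + n·σ₀²)/(σ₀²σ²) = 136994.8233/(11286.9376·1551.5721); posterior variance σₙ² = σ₀²σ²/(σ² + n·σ₀²) = 11286.9376·1551.5721/136994.8233 = 127.833279.
Posterior SD = √σₙ² = √(11286.9376·1551.5721/136994.8233) = 11.3063.

11.3063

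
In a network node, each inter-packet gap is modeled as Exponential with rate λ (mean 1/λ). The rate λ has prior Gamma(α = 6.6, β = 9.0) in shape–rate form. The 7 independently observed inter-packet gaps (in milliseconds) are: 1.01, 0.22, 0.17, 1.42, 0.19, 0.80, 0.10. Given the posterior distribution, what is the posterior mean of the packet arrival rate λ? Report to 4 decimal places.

With a Gamma(shape α, rate β) prior on the exponential rate λ, the posterior after n observations with total T = Σxᵢ is Gamma(α+n, β+T).
Sum of observations T = 3.91 milliseconds; n = 7.
Posterior: Gamma(6.6+7, 9.0+3.91) = Gamma(13.6, 12.91).
Posterior mean of λ = α/β = 13.6/12.91 = 1.0534.

1.0534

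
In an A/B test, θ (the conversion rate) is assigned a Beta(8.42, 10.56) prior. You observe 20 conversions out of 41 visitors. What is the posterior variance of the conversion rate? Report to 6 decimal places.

The Beta prior is conjugate to a Binomial/Bernoulli likelihood; the update adds successes to α and failures to β.
Posterior: Beta(α+k, β+n−k) = Beta(8.42+20, 10.56+21) = Beta(28.42, 31.56).
Var = αβ/((α+β)²(α+β+1)) = 28.42·31.56/(59.98²·60.98) = 0.004088.

0.004088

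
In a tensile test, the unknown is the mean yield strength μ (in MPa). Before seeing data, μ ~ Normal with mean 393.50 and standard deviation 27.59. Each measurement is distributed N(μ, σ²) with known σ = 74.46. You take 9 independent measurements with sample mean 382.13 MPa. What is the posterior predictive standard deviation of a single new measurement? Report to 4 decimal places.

For Normal data with known variance σ², a Normal(μ₀, σ₀²) prior on μ is conjugate. Posterior precision = 1/σ₀² + n/σ²; posterior mean is the precision-weighted average of μ₀ and x̄.
σ₀² = 27.59² = 761.2081, σ² = 74.46² = 5544.2916; σ² + n·σ₀² = 5544.2916 + 9·761.2081 = 12395.1645.
Posterior precision = 1/σ₀² + n/σ² = 1/761.2081 + 9/5544.2916 = (σ² + n·σ₀²)/(σ₀²σ²) = 12395.1645/(761.2081·5544.2916); posterior variance σₙ² = σ₀²σ²/(σ² + n·σ₀²) = 761.2081·5544.2916/12395.1645 = 340.484362.
Predictive variance for one new observation = σₙ² + σ² = 761.2081·5544.2916/12395.1645 + 5544.2916 = σ²·(σ₀² + 12395.1645)/12395.1645 = 5544.2916·13156.3726/12395.1645 = 5884.775962; SD = √(5544.2916·13156.3726/12395.1645) = 76.7123.

76.7123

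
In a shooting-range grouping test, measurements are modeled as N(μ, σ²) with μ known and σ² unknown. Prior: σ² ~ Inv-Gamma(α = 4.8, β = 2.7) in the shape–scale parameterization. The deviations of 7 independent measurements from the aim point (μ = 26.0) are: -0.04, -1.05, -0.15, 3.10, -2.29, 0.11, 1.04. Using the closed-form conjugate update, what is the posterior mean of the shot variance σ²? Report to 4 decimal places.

With known mean μ and an Inverse-Gamma(α, β) prior on σ², the Normal likelihood is conjugate: posterior is Inv-Gamma(α + n/2, β + Σ(xᵢ−μ)²/2).
Σ(xᵢ−μ)² = (-0.04)² + (-1.05)² + (-0.15)² + (3.10)² + (-2.29)² + (0.11)² + (1.04)² = 17.0744.
Posterior: Inv-Gamma(4.8 + 7/2, 2.7 + 17.0744/2) = Inv-Gamma(8.30, 11.23720).
E[σ²|data] = β/(α−1) = 11.23720/7.30 = 1.5393.

1.5393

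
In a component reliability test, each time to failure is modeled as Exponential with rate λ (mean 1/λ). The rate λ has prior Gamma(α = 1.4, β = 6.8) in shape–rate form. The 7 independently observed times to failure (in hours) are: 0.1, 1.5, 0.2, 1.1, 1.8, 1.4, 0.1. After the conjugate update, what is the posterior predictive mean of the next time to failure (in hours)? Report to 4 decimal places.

With a Gamma(shape α, rate β) prior on the exponential rate λ, the posterior after n observations with total T = Σxᵢ is Gamma(α+n, β+T).
Sum of observations T = 6.2 hours; n = 7.
Posterior: Gamma(1.4+7, 6.8+6.2) = Gamma(8.4, 13.0).
The predictive distribution for the next observation is Lomax; its mean is β/(α−1) = 13.0/7.4 = 1.7568.

1.7568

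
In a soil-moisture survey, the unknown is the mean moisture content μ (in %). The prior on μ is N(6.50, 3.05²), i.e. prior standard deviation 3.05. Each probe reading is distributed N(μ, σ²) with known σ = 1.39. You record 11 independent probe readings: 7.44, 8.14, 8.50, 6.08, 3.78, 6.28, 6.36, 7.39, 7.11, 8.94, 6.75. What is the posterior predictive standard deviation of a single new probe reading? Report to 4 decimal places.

For Normal data with known variance σ², a Normal(μ₀, σ₀²) prior on μ is conjugate. Posterior precision = 1/σ₀² + n/σ²; posterior mean is the precision-weighted average of μ₀ and x̄.
σ₀² = 3.05² = 9.3025, σ² = 1.39² = 1.9321; σ² + n·σ₀² = 1.9321 + 11·9.3025 = 104.2596.
Posterior precision = 1/σ₀² + n/σ² = 1/9.3025 + 11/1.9321 = (σ² + n·σ₀²)/(σ₀²σ²) = 104.2596/(9.3025·1.9321); posterior variance σₙ² = σ₀²σ²/(σ² + n·σ₀²) = 9.3025·1.9321/104.2596 = 0.172390.
Predictive variance for one new observation = σₙ² + σ² = 9.3025·1.9321/104.2596 + 1.9321 = σ²·(σ₀² + 104.2596)/104.2596 = 1.9321·113.5621/104.2596 = 2.104490; SD = √(1.9321·113.5621/104.2596) = 1.4507.

1.4507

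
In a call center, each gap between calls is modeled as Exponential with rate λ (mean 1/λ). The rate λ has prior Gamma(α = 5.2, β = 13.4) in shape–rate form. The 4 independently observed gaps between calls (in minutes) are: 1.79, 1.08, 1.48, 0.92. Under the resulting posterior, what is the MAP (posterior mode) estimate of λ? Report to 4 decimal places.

0.4392

With a Gamma(shape α, rate β) prior on the exponential rate λ, the posterior after n observations with total T = Σxᵢ is Gamma(α+n, β+T).
Sum of observations T = 5.27 minutes; n = 4.
Posterior: Gamma(5.2+4, 13.4+5.27) = Gamma(9.2, 18.67).
Mode = (α−1)/β = 0.4392.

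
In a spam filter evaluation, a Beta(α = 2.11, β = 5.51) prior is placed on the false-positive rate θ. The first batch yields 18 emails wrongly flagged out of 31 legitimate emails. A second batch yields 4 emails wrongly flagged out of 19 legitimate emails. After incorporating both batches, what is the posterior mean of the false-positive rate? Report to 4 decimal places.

0.4184

The Beta prior is conjugate to a Binomial/Bernoulli likelihood; the update adds successes to α and failures to β.
After batch 1: Beta(2.11+18, 5.51+13) = Beta(20.11, 18.51).
After batch 2: Beta(20.11+4, 18.51+15) = Beta(24.11, 33.51).
Posterior mean = α/(α+β) = 24.11/57.62 = 0.4184.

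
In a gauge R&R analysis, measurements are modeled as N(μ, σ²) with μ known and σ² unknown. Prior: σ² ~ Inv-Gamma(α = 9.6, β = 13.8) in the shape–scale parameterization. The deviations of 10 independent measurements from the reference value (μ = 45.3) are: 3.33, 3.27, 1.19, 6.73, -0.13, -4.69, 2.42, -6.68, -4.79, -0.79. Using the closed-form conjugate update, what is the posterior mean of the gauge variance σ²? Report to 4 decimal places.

7.0644

With known mean μ and an Inverse-Gamma(α, β) prior on σ², the Normal likelihood is conjugate: posterior is Inv-Gamma(α + n/2, β + Σ(xᵢ−μ)²/2).
Σ(xᵢ−μ)² = (3.33)² + (3.27)² + (1.19)² + (6.73)² + (-0.13)² + (-4.69)² + (2.42)² + (-6.68)² + (-4.79)² + (-0.79)² = 164.5508.
Posterior: Inv-Gamma(9.6 + 10/2, 13.8 + 164.5508/2) = Inv-Gamma(14.60, 96.07540).
E[σ²|data] = β/(α−1) = 96.07540/13.60 = 7.0644.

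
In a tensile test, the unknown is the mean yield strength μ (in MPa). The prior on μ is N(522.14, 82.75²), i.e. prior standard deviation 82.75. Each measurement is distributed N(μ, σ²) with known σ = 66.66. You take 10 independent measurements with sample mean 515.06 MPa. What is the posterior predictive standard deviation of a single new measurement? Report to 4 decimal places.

69.7197

For Normal data with known variance σ², a Normal(μ₀, σ₀²) prior on μ is conjugate. Posterior precision = 1/σ₀² + n/σ²; posterior mean is the precision-weighted average of μ₀ and x̄.
σ₀² = 82.75² = 6847.5625, σ² = 66.66² = 4443.5556; σ² + n·σ₀² = 4443.5556 + 10·6847.5625 = 72919.1806.
Posterior precision = 1/σ₀² + n/σ² = 1/6847.5625 + 10/4443.5556 = (σ² + n·σ₀²)/(σ₀²σ²) = 72919.1806/(6847.5625·4443.5556); posterior variance σₙ² = σ₀²σ²/(σ² + n·σ₀²) = 6847.5625·4443.5556/72919.1806 = 417.277381.
Predictive variance for one new observation = σₙ² + σ² = 6847.5625·4443.5556/72919.1806 + 4443.5556 = σ²·(σ₀² + 72919.1806)/72919.1806 = 4443.5556·79766.7431/72919.1806 = 4860.832981; SD = √(4443.5556·79766.7431/72919.1806) = 69.7197.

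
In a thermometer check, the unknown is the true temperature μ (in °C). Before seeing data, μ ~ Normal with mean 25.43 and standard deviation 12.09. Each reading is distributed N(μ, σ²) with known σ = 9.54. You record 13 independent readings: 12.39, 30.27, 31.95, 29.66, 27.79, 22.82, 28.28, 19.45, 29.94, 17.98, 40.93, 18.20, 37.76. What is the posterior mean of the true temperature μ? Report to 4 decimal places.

26.6654

For Normal data with known variance σ², a Normal(μ₀, σ₀²) prior on μ is conjugate. Posterior precision = 1/σ₀² + n/σ²; posterior mean is the precision-weighted average of μ₀ and x̄.
Σxᵢ = 12.39 + 30.27 + 31.95 + 29.66 + 27.79 + 22.82 + 28.28 + 19.45 + 29.94 + 17.98 + 40.93 + 18.20 + 37.76 = 347.42, so n·x̄ = 347.42.
σ₀² = 12.09² = 146.1681, σ² = 9.54² = 91.0116; σ² + n·σ₀² = 91.0116 + 13·146.1681 = 1991.1969.
Posterior mean = (μ₀/σ₀² + n·x̄/σ²)/(1/σ₀² + n/σ²) = (σ²·μ₀ + σ₀²·n·x̄)/(σ² + n·σ₀²) = (91.0116·25.43 + 146.1681·347.42)/1991.1969 = 53096.14629/1991.1969 = 26.6654.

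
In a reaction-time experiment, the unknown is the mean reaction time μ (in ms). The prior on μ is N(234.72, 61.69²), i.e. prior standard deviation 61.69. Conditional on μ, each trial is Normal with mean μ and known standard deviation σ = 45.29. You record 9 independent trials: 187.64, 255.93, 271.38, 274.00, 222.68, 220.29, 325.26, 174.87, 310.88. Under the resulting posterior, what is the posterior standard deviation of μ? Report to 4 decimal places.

For Normal data with known variance σ², a Normal(μ₀, σ₀²) prior on μ is conjugate. Posterior precision = 1/σ₀² + n/σ²; posterior mean is the precision-weighted average of μ₀ and x̄.
σ₀² = 61.69² = 3805.6561, σ² = 45.29² = 2051.1841; σ² + n·σ₀² = 2051.1841 + 9·3805.6561 = 36302.089.
Posterior precision = 1/σ₀² + n/σ² = 1/3805.6561 + 9/2051.1841 = (σ² + n·σ₀²)/(σ₀²σ²) = 36302.089/(3805.6561·2051.1841); posterior variance σₙ² = σ₀²σ²/(σ² + n·σ₀²) = 3805.6561·2051.1841/36302.089 = 215.031738.
Posterior SD = √σₙ² = √(3805.6561·2051.1841/36302.089) = 14.6640.

14.6640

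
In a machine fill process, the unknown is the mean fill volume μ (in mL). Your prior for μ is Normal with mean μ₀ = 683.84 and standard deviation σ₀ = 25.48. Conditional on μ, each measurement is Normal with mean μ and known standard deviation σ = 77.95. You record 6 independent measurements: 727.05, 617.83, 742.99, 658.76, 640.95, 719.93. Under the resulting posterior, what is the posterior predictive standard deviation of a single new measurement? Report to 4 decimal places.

80.4476

For Normal data with known variance σ², a Normal(μ₀, σ₀²) prior on μ is conjugate. Posterior precision = 1/σ₀² + n/σ²; posterior mean is the precision-weighted average of μ₀ and x̄.
σ₀² = 25.48² = 649.2304, σ² = 77.95² = 6076.2025; σ² + n·σ₀² = 6076.2025 + 6·649.2304 = 9971.5849.
Posterior precision = 1/σ₀² + n/σ² = 1/649.2304 + 6/6076.2025 = (σ² + n·σ₀²)/(σ₀²σ²) = 9971.5849/(649.2304·6076.2025); posterior variance σₙ² = σ₀²σ²/(σ² + n·σ₀²) = 649.2304·6076.2025/9971.5849 = 395.609667.
Predictive variance for one new observation = σₙ² + σ² = 649.2304·6076.2025/9971.5849 + 6076.2025 = σ²·(σ₀² + 9971.5849)/9971.5849 = 6076.2025·10620.8153/9971.5849 = 6471.812167; SD = √(6076.2025·10620.8153/9971.5849) = 80.4476.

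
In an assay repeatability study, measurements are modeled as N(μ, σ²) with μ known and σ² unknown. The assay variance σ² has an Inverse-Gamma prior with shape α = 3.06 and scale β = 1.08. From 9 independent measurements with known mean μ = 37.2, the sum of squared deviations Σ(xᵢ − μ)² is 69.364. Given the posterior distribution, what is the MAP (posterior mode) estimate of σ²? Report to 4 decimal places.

4.1778

With known mean μ and an Inverse-Gamma(α, β) prior on σ², the Normal likelihood is conjugate: posterior is Inv-Gamma(α + n/2, β + Σ(xᵢ−μ)²/2).
Posterior: Inv-Gamma(3.06 + 9/2, 1.08 + 69.364/2) = Inv-Gamma(7.56, 35.7620).
Mode = β/(α+1) = 35.7620/8.56 = 4.1778.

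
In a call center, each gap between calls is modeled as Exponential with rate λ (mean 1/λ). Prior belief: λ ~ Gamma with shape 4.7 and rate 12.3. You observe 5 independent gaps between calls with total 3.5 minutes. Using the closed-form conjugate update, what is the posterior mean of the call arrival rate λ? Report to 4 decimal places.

0.6139

With a Gamma(shape α, rate β) prior on the exponential rate λ, the posterior after n observations with total T = Σxᵢ is Gamma(α+n, β+T).
Posterior: Gamma(4.7+5, 12.3+3.5) = Gamma(9.7, 15.8).
Posterior mean of λ = α/β = 9.7/15.8 = 0.6139.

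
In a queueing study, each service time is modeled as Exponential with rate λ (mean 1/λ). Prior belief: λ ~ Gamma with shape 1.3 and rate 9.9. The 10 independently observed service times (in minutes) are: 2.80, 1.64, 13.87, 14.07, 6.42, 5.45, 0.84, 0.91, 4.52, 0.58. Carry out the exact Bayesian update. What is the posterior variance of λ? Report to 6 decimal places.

0.003037

With a Gamma(shape α, rate β) prior on the exponential rate λ, the posterior after n observations with total T = Σxᵢ is Gamma(α+n, β+T).
Sum of observations T = 51.10 minutes; n = 10.
Posterior: Gamma(1.3+10, 9.9+51.10) = Gamma(11.3, 61.00).
Var = α/β² = 0.003037.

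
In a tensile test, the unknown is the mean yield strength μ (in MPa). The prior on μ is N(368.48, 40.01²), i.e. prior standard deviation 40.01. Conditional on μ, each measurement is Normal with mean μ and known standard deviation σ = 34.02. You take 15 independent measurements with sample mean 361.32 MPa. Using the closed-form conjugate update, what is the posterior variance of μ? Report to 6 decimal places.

For Normal data with known variance σ², a Normal(μ₀, σ₀²) prior on μ is conjugate. Posterior precision = 1/σ₀² + n/σ²; posterior mean is the precision-weighted average of μ₀ and x̄.
σ₀² = 40.01² = 1600.8001, σ² = 34.02² = 1157.3604; σ² + n·σ₀² = 1157.3604 + 15·1600.8001 = 25169.3619.
Posterior precision = 1/σ₀² + n/σ² = 1/1600.8001 + 15/1157.3604 = (σ² + n·σ₀²)/(σ₀²σ²) = 25169.3619/(1600.8001·1157.3604); posterior variance σₙ² = σ₀²σ²/(σ² + n·σ₀²) = 1600.8001·1157.3604/25169.3619 = 73.609440.

73.609440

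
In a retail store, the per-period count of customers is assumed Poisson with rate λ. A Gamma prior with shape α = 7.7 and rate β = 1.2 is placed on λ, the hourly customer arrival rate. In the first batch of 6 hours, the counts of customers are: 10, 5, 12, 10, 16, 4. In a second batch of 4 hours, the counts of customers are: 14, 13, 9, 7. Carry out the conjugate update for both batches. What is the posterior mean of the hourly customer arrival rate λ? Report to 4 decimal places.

9.6161

With a Gamma(shape α, rate β) prior, the Poisson likelihood is conjugate: the posterior is Gamma(α + ΣXᵢ, β + n).
Batch 1: sum of counts S = 57 over n = 6 hours.
After batch 1: Gamma(α+S, β+n) = Gamma(7.7+57, 1.2+6) = Gamma(64.7, 7.2).
Batch 2: sum of counts S = 43 over n = 4 hours.
After batch 2: Gamma(α+S, β+n) = Gamma(64.7+43, 7.2+4) = Gamma(107.7, 11.2).
Posterior mean = α/β = 107.7/11.2 = 9.6161.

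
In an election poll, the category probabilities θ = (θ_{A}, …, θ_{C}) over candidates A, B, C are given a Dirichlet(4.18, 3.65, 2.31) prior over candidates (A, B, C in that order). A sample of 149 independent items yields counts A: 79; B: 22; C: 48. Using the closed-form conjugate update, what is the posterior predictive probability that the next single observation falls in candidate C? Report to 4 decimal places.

0.3161

The Dirichlet prior is conjugate to the Multinomial likelihood: each posterior αⱼ = prior αⱼ + observed count nⱼ.
Posterior concentration: (83.18, 25.65, 50.31), total = 159.14.
P(next = C | data) = α_{C}/Σα = 0.3161.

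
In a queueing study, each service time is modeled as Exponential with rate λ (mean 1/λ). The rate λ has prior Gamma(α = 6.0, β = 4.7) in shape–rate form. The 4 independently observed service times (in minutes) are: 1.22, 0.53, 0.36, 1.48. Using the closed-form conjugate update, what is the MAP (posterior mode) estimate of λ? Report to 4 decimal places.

1.0856

With a Gamma(shape α, rate β) prior on the exponential rate λ, the posterior after n observations with total T = Σxᵢ is Gamma(α+n, β+T).
Sum of observations T = 3.59 minutes; n = 4.
Posterior: Gamma(6.0+4, 4.7+3.59) = Gamma(10.0, 8.29).
Mode = (α−1)/β = 1.0856.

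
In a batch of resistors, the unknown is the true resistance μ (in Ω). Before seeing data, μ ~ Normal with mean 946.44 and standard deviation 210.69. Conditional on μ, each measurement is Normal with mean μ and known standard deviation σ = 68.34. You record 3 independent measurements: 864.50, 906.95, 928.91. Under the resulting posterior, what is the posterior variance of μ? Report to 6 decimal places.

For Normal data with known variance σ², a Normal(μ₀, σ₀²) prior on μ is conjugate. Posterior precision = 1/σ₀² + n/σ²; posterior mean is the precision-weighted average of μ₀ and x̄.
σ₀² = 210.69² = 44390.2761, σ² = 68.34² = 4670.3556; σ² + n·σ₀² = 4670.3556 + 3·44390.2761 = 137841.1839.
Posterior precision = 1/σ₀² + n/σ² = 1/44390.2761 + 3/4670.3556 = (σ² + n·σ₀²)/(σ₀²σ²) = 137841.1839/(44390.2761·4670.3556); posterior variance σₙ² = σ₀²σ²/(σ² + n·σ₀²) = 44390.2761·4670.3556/137841.1839 = 1504.037971.

1504.037971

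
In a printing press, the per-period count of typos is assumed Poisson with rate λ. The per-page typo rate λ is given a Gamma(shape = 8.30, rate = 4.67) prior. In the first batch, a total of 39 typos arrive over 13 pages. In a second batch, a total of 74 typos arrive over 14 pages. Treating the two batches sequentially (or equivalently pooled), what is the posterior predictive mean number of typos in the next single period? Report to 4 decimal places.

With a Gamma(shape α, rate β) prior, the Poisson likelihood is conjugate: the posterior is Gamma(α + ΣXᵢ, β + n).
After batch 1: Gamma(α+S, β+n) = Gamma(8.30+39, 4.67+13) = Gamma(47.30, 17.67).
After batch 2: Gamma(α+S, β+n) = Gamma(47.30+74, 17.67+14) = Gamma(121.30, 31.67).
The predictive distribution for one future period is NegBinom with mean α/β = 3.8301.

3.8301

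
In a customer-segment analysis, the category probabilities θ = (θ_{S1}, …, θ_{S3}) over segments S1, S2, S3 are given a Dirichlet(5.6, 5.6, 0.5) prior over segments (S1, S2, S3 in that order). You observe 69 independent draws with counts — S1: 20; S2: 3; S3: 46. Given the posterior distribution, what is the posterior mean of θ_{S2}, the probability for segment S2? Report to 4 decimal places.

0.1066

The Dirichlet prior is conjugate to the Multinomial likelihood: each posterior αⱼ = prior αⱼ + observed count nⱼ.
Posterior concentration: (25.6, 8.6, 46.5), total = 80.7.
E[θ_{S2}|data] = α_{S2}/Σα = 8.6/80.7 = 0.1066.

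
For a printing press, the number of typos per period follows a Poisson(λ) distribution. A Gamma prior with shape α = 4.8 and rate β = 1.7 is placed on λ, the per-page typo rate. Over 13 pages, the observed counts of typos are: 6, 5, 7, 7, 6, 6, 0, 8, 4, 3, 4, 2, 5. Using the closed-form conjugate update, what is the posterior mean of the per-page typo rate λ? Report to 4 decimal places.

With a Gamma(shape α, rate β) prior, the Poisson likelihood is conjugate: the posterior is Gamma(α + ΣXᵢ, β + n).
Sum of counts S = 63 over n = 13 pages.
Posterior: Gamma(α+S, β+n) = Gamma(4.8+63, 1.7+13) = Gamma(67.8, 14.7).
Posterior mean = α/β = 67.8/14.7 = 4.6122.

4.6122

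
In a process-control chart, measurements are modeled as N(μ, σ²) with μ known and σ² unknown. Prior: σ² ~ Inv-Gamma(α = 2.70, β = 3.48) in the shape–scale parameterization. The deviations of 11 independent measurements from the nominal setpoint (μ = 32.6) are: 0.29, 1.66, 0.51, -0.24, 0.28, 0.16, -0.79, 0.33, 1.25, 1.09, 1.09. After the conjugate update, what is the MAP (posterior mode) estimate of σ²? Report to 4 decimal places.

0.8094

With known mean μ and an Inverse-Gamma(α, β) prior on σ², the Normal likelihood is conjugate: posterior is Inv-Gamma(α + n/2, β + Σ(xᵢ−μ)²/2).
Σ(xᵢ−μ)² = (0.29)² + (1.66)² + (0.51)² + (-0.24)² + (0.28)² + (0.16)² + (-0.79)² + (0.33)² + (1.25)² + (1.09)² + (1.09)² = 7.9331.
Posterior: Inv-Gamma(2.70 + 11/2, 3.48 + 7.9331/2) = Inv-Gamma(8.20, 7.44655).
Mode = β/(α+1) = 7.44655/9.20 = 0.8094.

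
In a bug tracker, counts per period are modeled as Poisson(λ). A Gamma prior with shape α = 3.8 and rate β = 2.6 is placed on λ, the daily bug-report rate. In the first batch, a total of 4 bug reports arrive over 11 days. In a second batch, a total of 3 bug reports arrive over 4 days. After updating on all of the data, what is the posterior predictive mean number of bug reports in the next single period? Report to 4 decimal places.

0.6136

With a Gamma(shape α, rate β) prior, the Poisson likelihood is conjugate: the posterior is Gamma(α + ΣXᵢ, β + n).
After batch 1: Gamma(α+S, β+n) = Gamma(3.8+4, 2.6+11) = Gamma(7.8, 13.6).
After batch 2: Gamma(α+S, β+n) = Gamma(7.8+3, 13.6+4) = Gamma(10.8, 17.6).
The predictive distribution for one future period is NegBinom with mean α/β = 0.6136.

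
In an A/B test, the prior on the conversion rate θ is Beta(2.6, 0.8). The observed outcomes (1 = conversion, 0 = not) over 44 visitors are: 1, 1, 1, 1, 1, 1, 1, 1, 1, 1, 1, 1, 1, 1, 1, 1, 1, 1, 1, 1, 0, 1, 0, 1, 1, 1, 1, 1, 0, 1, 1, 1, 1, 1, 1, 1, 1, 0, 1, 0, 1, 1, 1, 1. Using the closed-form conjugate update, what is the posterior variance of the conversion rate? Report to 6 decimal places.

The Beta prior is conjugate to a Binomial/Bernoulli likelihood; the update adds successes to α and failures to β.
Posterior: Beta(α+k, β+n−k) = Beta(2.6+39, 0.8+5) = Beta(41.6, 5.8).
Var = αβ/((α+β)²(α+β+1)) = 41.6·5.8/(47.4²·48.4) = 0.002219.

0.002219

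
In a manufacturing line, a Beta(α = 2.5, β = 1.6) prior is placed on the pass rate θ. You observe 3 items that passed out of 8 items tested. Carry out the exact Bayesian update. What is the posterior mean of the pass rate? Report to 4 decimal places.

The Beta prior is conjugate to a Binomial/Bernoulli likelihood; the update adds successes to α and failures to β.
Posterior: Beta(α+k, β+n−k) = Beta(2.5+3, 1.6+5) = Beta(5.5, 6.6).
Posterior mean = α/(α+β) = 5.5/12.1 = 0.4545.

0.4545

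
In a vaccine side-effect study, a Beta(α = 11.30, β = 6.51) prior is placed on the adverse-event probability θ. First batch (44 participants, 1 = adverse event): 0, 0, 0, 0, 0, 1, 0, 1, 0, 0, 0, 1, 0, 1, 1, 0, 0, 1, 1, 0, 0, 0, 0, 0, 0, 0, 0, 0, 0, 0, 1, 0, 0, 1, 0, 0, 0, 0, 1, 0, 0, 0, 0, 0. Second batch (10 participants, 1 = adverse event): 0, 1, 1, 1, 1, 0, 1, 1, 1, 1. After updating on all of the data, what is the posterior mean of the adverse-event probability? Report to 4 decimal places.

0.4080

The Beta prior is conjugate to a Binomial/Bernoulli likelihood; the update adds successes to α and failures to β.
After batch 1: Beta(11.30+10, 6.51+34) = Beta(21.30, 40.51).
After batch 2: Beta(21.30+8, 40.51+2) = Beta(29.30, 42.51).
Posterior mean = α/(α+β) = 29.30/71.81 = 0.4080.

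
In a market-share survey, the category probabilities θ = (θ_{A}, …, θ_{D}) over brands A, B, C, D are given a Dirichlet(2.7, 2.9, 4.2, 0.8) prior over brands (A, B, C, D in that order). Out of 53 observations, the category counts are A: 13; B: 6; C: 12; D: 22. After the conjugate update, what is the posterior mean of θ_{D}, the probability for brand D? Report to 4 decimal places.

0.3585

The Dirichlet prior is conjugate to the Multinomial likelihood: each posterior αⱼ = prior αⱼ + observed count nⱼ.
Posterior concentration: (15.7, 8.9, 16.2, 22.8), total = 63.6.
E[θ_{D}|data] = α_{D}/Σα = 22.8/63.6 = 0.3585.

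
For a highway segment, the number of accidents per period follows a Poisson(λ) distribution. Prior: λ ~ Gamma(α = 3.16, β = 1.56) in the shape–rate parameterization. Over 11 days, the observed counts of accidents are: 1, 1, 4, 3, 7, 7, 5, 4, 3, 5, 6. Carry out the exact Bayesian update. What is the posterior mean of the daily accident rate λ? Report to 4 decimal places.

With a Gamma(shape α, rate β) prior, the Poisson likelihood is conjugate: the posterior is Gamma(α + ΣXᵢ, β + n).
Sum of counts S = 46 over n = 11 days.
Posterior: Gamma(α+S, β+n) = Gamma(3.16+46, 1.56+11) = Gamma(49.16, 12.56).
Posterior mean = α/β = 49.16/12.56 = 3.9140.

3.9140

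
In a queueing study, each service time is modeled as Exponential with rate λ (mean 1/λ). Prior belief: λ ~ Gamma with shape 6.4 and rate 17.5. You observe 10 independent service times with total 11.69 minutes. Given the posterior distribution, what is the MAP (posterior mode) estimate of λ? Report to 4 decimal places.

0.5276

With a Gamma(shape α, rate β) prior on the exponential rate λ, the posterior after n observations with total T = Σxᵢ is Gamma(α+n, β+T).
Posterior: Gamma(6.4+10, 17.5+11.69) = Gamma(16.4, 29.19).
Mode = (α−1)/β = 0.5276.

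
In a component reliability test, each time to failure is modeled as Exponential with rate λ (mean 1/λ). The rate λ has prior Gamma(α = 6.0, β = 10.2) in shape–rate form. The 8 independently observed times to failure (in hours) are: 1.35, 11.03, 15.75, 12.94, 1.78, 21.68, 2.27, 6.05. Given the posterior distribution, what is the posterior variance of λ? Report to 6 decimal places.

0.002030

With a Gamma(shape α, rate β) prior on the exponential rate λ, the posterior after n observations with total T = Σxᵢ is Gamma(α+n, β+T).
Sum of observations T = 72.85 hours; n = 8.
Posterior: Gamma(6.0+8, 10.2+72.85) = Gamma(14.0, 83.05).
Var = α/β² = 0.002030.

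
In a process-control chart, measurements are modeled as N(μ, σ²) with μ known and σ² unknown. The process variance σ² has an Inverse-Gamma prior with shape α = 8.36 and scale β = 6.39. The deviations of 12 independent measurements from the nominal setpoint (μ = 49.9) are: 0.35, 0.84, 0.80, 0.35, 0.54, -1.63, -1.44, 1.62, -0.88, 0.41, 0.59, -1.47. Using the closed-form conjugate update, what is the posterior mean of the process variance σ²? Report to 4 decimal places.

0.9532

With known mean μ and an Inverse-Gamma(α, β) prior on σ², the Normal likelihood is conjugate: posterior is Inv-Gamma(α + n/2, β + Σ(xᵢ−μ)²/2).
Σ(xᵢ−μ)² = (0.35)² + (0.84)² + (0.80)² + (0.35)² + (0.54)² + (-1.63)² + (-1.44)² + (1.62)² + (-0.88)² + (0.41)² + (0.59)² + (-1.47)² = 12.6886.
Posterior: Inv-Gamma(8.36 + 12/2, 6.39 + 12.6886/2) = Inv-Gamma(14.36, 12.73430).
E[σ²|data] = β/(α−1) = 12.73430/13.36 = 0.9532.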